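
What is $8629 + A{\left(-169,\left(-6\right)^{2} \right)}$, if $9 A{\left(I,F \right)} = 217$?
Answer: $\frac{77878}{9} \approx 8653.1$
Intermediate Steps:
$A{\left(I,F \right)} = \frac{217}{9}$ ($A{\left(I,F \right)} = \frac{1}{9} \cdot 217 = \frac{217}{9}$)
$8629 + A{\left(-169,\left(-6\right)^{2} \right)} = 8629 + \frac{217}{9} = \frac{77878}{9}$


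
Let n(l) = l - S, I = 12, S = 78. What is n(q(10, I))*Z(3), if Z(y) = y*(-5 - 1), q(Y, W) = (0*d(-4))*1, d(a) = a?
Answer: 1404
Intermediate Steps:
q(Y, W) = 0 (q(Y, W) = (0*(-4))*1 = 0*1 = 0)
n(l) = -78 + l (n(l) = l - 1*78 = l - 78 = -78 + l)
Z(y) = -6*y (Z(y) = y*(-6) = -6*y)
n(q(10, I))*Z(3) = (-78 + 0)*(-6*3) = -78*(-18) = 1404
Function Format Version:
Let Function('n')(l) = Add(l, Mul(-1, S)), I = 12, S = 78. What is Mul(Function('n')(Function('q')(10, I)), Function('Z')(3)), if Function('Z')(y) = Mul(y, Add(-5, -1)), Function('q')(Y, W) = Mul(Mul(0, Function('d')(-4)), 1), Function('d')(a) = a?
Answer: 1404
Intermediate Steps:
Function('q')(Y, W) = 0 (Function('q')(Y, W) = Mul(Mul(0, -4), 1) = Mul(0, 1) = 0)
Function('n')(l) = Add(-78, l) (Function('n')(l) = Add(l, Mul(-1, 78)) = Add(l, -78) = Add(-78, l))
Function('Z')(y) = Mul(-6, y) (Function('Z')(y) = Mul(y, -6) = Mul(-6, y))
Mul(Function('n')(Function('q')(10, I)), Function('Z')(3)) = Mul(Add(-78, 0), Mul(-6, 3)) = Mul(-78, -18) = 1404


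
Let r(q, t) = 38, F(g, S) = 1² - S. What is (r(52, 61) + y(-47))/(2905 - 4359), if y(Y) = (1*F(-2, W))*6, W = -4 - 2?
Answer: -40/727 ≈ -0.055021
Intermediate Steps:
W = -6
F(g, S) = 1 - S
y(Y) = 42 (y(Y) = (1*(1 - 1*(-6)))*6 = (1*(1 + 6))*6 = (1*7)*6 = 7*6 = 42)
(r(52, 61) + y(-47))/(2905 - 4359) = (38 + 42)/(2905 - 4359) = 80/(-1454) = 80*(-1/1454) = -40/727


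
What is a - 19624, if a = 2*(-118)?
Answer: -19860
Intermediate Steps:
a = -236
a - 19624 = -236 - 19624 = -19860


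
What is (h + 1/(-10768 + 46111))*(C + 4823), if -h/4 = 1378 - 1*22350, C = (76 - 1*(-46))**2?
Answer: 19476123199865/11781 ≈ 1.6532e+9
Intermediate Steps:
C = 14884 (C = (76 + 46)**2 = 122**2 = 14884)
h = 83888 (h = -4*(1378 - 1*22350) = -4*(1378 - 22350) = -4*(-20972) = 83888)
(h + 1/(-10768 + 46111))*(C + 4823) = (83888 + 1/(-10768 + 46111))*(14884 + 4823) = (83888 + 1/35343)*19707 = (2964853585/35343)*19707 = 19476123199865/11781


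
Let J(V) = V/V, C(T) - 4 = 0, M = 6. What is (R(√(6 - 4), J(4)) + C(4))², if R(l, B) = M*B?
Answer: 100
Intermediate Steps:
C(T) = 4 (C(T) = 4 + 0 = 4)
J(V) = 1
R(l, B) = 6*B
(R(√(6 - 4), J(4)) + C(4))² = (6*1 + 4)² = (6 + 4)² = 10² = 100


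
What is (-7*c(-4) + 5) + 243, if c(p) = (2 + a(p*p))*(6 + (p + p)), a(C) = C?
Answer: 500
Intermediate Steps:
c(p) = (2 + p²)*(6 + 2*p) (c(p) = (2 + p*p)*(6 + (p + p)) = (2 + p²)*(6 + 2*p))
(-7*c(-4) + 5) + 243 = (-7*(12 + 2*(-4)³ + 4*(-4) + 6*(-4)²) + 5) + 243 = (-7*(12 + 2*(-64) - 16 + 6*16) + 5) + 243 = (-7*(12 - 128 - 16 + 96) + 5) + 243 = (-7*(-36) + 5) + 243 = (252 + 5) + 243 = 257 + 243 = 500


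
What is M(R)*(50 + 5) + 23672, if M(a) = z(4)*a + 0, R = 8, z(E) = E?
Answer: 25432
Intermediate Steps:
M(a) = 4*a (M(a) = 4*a + 0 = 4*a)
M(R)*(50 + 5) + 23672 = (4*8)*(50 + 5) + 23672 = 32*55 + 23672 = 1760 + 23672 = 25432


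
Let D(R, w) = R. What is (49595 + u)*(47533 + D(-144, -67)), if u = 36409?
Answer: 4075643556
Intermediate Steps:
(49595 + u)*(47533 + D(-144, -67)) = (49595 + 36409)*(47533 - 144) = 86004*47389 = 4075643556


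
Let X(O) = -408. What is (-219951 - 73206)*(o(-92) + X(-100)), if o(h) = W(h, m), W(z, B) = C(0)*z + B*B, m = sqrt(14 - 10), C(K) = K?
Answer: 118435428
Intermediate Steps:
m = 2 (m = sqrt(4) = 2)
W(z, B) = B**2 (W(z, B) = 0*z + B*B = 0 + B**2 = B**2)
o(h) = 4 (o(h) = 2**2 = 4)
(-219951 - 73206)*(o(-92) + X(-100)) = (-219951 - 73206)*(4 - 408) = -293157*(-404) = 118435428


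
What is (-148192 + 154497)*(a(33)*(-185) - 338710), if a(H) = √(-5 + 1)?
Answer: -2135566550 - 2332850*I ≈ -2.1356e+9 - 2.3328e+6*I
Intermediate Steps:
a(H) = 2*I (a(H) = √(-4) = 2*I)
(-148192 + 154497)*(a(33)*(-185) - 338710) = (-148192 + 154497)*((2*I)*(-185) - 338710) = 6305*(-370*I - 338710) = 6305*(-338710 - 370*I) = -2135566550 - 2332850*I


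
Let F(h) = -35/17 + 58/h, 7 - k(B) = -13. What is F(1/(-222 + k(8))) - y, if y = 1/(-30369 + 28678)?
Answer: -336859020/28747 ≈ -11718.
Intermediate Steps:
k(B) = 20 (k(B) = 7 - 1*(-13) = 7 + 13 = 20)
y = -1/1691 (y = 1/(-1691) = -1/1691 ≈ -0.00059137)
F(h) = -35/17 + 58/h (F(h) = -35*1/17 + 58/h = -35/17 + 58/h)
F(1/(-222 + k(8))) - y = (-35/17 + 58/(1/(-222 + 20))) - 1*(-1/1691) = (-35/17 + 58/(1/(-202))) + 1/1691 = (-35/17 + 58/(-1/202)) + 1/1691 = (-35/17 + 58*(-202)) + 1/1691 = (-35/17 - 11716) + 1/1691 = -199207/17 + 1/1691 = -336859020/28747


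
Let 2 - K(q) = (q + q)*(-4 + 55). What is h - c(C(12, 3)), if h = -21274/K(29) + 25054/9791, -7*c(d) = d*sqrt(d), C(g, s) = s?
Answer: 141176679/14471098 + 3*sqrt(3)/7 ≈ 10.498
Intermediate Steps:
K(q) = 2 - 102*q (K(q) = 2 - (q + q)*(-4 + 55) = 2 - 2*q*51 = 2 - 102*q)
c(d) = -d**(3/2)/7 (c(d) = -d*sqrt(d)/7 = -d**(3/2)/7)
h = 141176679/14471098 (h = -21274/(2 - 102*29) + 25054/9791 = -21274/(2 - 2958) + 25054*(1/9791) = -21274/(-2956) + 25054/9791 = -21274*(-1/2956) + 25054/9791 = 10637/1478 + 25054/9791 = 141176679/14471098 ≈ 9.7558)
h - c(C(12, 3)) = 141176679/14471098 - (-1)*3**(3/2)/7 = 141176679/14471098 - (-1)*3*sqrt(3)/7 = 141176679/14471098 - (-3)*sqrt(3)/7 = 141176679/14471098 + 3*sqrt(3)/7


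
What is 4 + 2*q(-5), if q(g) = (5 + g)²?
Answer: 4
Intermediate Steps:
4 + 2*q(-5) = 4 + 2*(5 - 5)² = 4 + 2*0² = 4 + 2*0 = 4 + 0 = 4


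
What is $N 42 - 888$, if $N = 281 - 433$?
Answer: $-7272$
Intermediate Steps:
$N = -152$
$N 42 - 888 = \left(-152\right) 42 - 888 = -6384 - 888 = -7272$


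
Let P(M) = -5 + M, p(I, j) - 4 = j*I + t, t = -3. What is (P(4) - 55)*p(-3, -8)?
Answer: -1400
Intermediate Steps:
p(I, j) = 1 + I*j (p(I, j) = 4 + (j*I - 3) = 4 + (I*j - 3) = 4 + (-3 + I*j) = 1 + I*j)
(P(4) - 55)*p(-3, -8) = ((-5 + 4) - 55)*(1 - 3*(-8)) = (-1 - 55)*(1 + 24) = -56*25 = -1400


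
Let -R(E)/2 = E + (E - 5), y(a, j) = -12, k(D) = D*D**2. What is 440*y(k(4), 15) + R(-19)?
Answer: -5194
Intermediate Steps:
k(D) = D**3
R(E) = 10 - 4*E (R(E) = -2*(E + (E - 5)) = -2*(E + (-5 + E)) = -2*(-5 + 2*E) = 10 - 4*E)
440*y(k(4), 15) + R(-19) = 440*(-12) + (10 - 4*(-19)) = -5280 + (10 + 76) = -5280 + 86 = -5194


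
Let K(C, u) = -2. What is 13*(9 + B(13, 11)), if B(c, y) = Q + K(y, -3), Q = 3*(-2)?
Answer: 13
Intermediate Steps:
Q = -6
B(c, y) = -8 (B(c, y) = -6 - 2 = -8)
13*(9 + B(13, 11)) = 13*(9 - 8) = 13*1 = 13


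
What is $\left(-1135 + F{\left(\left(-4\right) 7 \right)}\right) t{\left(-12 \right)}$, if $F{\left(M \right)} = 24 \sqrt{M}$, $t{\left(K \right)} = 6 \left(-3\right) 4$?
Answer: $81720 - 3456 i \sqrt{7} \approx 81720.0 - 9143.7 i$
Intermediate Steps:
$t{\left(K \right)} = -72$ ($t{\left(K \right)} = \left(-18\right) 4 = -72$)
$\left(-1135 + F{\left(\left(-4\right) 7 \right)}\right) t{\left(-12 \right)} = \left(-1135 + 24 \sqrt{\left(-4\right) 7}\right) \left(-72\right) = \left(-1135 + 24 \sqrt{-28}\right) \left(-72\right) = \left(-1135 + 24 \cdot 2 i \sqrt{7}\right) \left(-72\right) = \left(-1135 + 48 i \sqrt{7}\right) \left(-72\right) = 81720 - 3456 i \sqrt{7}$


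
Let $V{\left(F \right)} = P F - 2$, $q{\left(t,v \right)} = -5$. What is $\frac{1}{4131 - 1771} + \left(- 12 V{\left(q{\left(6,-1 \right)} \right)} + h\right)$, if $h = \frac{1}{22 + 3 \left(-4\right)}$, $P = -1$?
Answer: $- \frac{84723}{2360} \approx -35.9$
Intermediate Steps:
$h = \frac{1}{10}$ ($h = \frac{1}{22 - 12} = \frac{1}{10} \approx 0.1$)
$V{\left(F \right)} = -2 - F$ ($V{\left(F \right)} = - F - 2 = -2 - F$)
$\frac{1}{4131 - 1771} + \left(- 12 V{\left(q{\left(6,-1 \right)} \right)} + h\right) = \frac{1}{4131 - 1771} + \left(- 12 \left(-2 - -5\right) + \frac{1}{10}\right) = \frac{1}{2360} + \left(- 12 \left(-2 + 5\right) + \frac{1}{10}\right) = \frac{1}{2360} + \left(\left(-12\right) 3 + \frac{1}{10}\right) = \frac{1}{2360} + \left(-36 + \frac{1}{10}\right) = \frac{1}{2360} - \frac{359}{10} = - \frac{84723}{2360}$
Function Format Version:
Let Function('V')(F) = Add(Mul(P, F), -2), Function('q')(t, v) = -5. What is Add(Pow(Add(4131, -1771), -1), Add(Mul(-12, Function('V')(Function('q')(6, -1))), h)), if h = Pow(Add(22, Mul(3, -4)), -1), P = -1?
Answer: Rational(-84723, 2360) ≈ -35.900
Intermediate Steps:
h = Rational(1, 10) (h = Pow(Add(22, -12), -1) = Pow(10, -1) = Rational(1, 10) ≈ 0.10000)
Function('V')(F) = Add(-2, Mul(-1, F)) (Function('V')(F) = Add(Mul(-1, F), -2) = Add(-2, Mul(-1, F)))
Add(Pow(Add(4131, -1771), -1), Add(Mul(-12, Function('V')(Function('q')(6, -1))), h)) = Add(Pow(Add(4131, -1771), -1), Add(Mul(-12, Add(-2, Mul(-1, -5))), Rational(1, 10))) = Add(Pow(2360, -1), Add(Mul(-12, Add(-2, 5)), Rational(1, 10))) = Add(Rational(1, 2360), Add(Mul(-12, 3), Rational(1, 10))) = Add(Rational(1, 2360), Add(-36, Rational(1, 10))) = Add(Rational(1, 2360), Rational(-359, 10)) = Rational(-84723, 2360)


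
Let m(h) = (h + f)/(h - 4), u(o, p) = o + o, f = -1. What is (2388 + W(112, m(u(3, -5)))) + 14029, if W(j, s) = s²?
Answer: 65693/4 ≈ 16423.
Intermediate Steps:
u(o, p) = 2*o
m(h) = (-1 + h)/(-4 + h) (m(h) = (h - 1)/(h - 4) = (-1 + h)/(-4 + h))
(2388 + W(112, m(u(3, -5)))) + 14029 = (2388 + ((-1 + 2*3)/(-4 + 2*3))²) + 14029 = (2388 + ((-1 + 6)/(-4 + 6))²) + 14029 = (2388 + (5/2)²) + 14029 = (2388 + 25/4) + 14029 = 9577/4 + 14029 = 65693/4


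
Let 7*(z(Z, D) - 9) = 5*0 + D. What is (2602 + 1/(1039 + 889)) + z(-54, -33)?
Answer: 35174439/13496 ≈ 2606.3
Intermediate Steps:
z(Z, D) = 9 + D/7 (z(Z, D) = 9 + (5*0 + D)/7 = 9 + (0 + D)/7 = 9 + D/7)
(2602 + 1/(1039 + 889)) + z(-54, -33) = (2602 + 1/(1039 + 889)) + (9 + (⅐)*(-33)) = (2602 + 1/1928) + (9 - 33/7) = (2602 + 1/1928) + 30/7 = 5016657/1928 + 30/7 = 35174439/13496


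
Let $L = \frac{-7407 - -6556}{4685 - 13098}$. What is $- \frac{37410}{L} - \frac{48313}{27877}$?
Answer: $- \frac{8773778523773}{23723327} \approx -3.6984 \cdot 10^{5}$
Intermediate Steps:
$L = \frac{851}{8413}$ ($L = \frac{-7407 + 6556}{-8413} = \left(-851\right) \left(- \frac{1}{8413}\right) = \frac{851}{8413} \approx 0.10115$)
$- \frac{37410}{L} - \frac{48313}{27877} = - \frac{37410}{\frac{851}{8413}} - \frac{48313}{27877} = \left(-37410\right) \frac{8413}{851} - \frac{48313}{27877} = - \frac{314730330}{851} - \frac{48313}{27877} = - \frac{8773778523773}{23723327}$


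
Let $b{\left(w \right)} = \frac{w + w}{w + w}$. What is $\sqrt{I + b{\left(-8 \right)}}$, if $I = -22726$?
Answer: $15 i \sqrt{101} \approx 150.75 i$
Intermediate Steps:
$b{\left(w \right)} = 1$ ($b{\left(w \right)} = \frac{2 w}{2 w} = 2 w \frac{1}{2 w} = 1$)
$\sqrt{I + b{\left(-8 \right)}} = \sqrt{-22726 + 1} = \sqrt{-22725} = 15 i \sqrt{101}$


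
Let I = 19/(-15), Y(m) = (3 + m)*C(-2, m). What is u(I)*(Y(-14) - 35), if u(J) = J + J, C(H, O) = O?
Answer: -4522/15 ≈ -301.47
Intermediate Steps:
Y(m) = m*(3 + m) (Y(m) = (3 + m)*m = m*(3 + m))
I = -19/15 (I = 19*(-1/15) = -19/15 ≈ -1.2667)
u(J) = 2*J
u(I)*(Y(-14) - 35) = (2*(-19/15))*(-14*(3 - 14) - 35) = -38*(-14*(-11) - 35)/15 = -38*(154 - 35)/15 = -38/15*119 = -4522/15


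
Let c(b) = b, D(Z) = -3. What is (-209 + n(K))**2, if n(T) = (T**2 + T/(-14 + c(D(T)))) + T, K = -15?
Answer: 1024/289 ≈ 3.5433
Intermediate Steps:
n(T) = T**2 + 16*T/17 (n(T) = (T**2 + T/(-14 - 3)) + T = (T**2 + T/(-17)) + T = (T**2 - T/17) + T = T**2 + 16*T/17)
(-209 + n(K))**2 = (-209 + (1/17)*(-15)*(16 + 17*(-15)))**2 = (-209 + (1/17)*(-15)*(16 - 255))**2 = (-209 + (1/17)*(-15)*(-239))**2 = (-209 + 3585/17)**2 = (32/17)**2 = 1024/289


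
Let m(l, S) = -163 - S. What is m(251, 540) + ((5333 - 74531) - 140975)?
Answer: -210876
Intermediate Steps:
m(251, 540) + ((5333 - 74531) - 140975) = (-163 - 1*540) + ((5333 - 74531) - 140975) = (-163 - 540) + (-69198 - 140975) = -703 - 210173 = -210876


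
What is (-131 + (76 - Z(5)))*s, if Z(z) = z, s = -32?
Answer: 1920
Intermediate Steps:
(-131 + (76 - Z(5)))*s = (-131 + (76 - 1*5))*(-32) = (-131 + (76 - 5))*(-32) = (-131 + 71)*(-32) = -60*(-32) = 1920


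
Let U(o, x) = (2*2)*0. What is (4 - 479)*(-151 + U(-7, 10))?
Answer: 71725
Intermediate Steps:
U(o, x) = 0 (U(o, x) = 4*0 = 0)
(4 - 479)*(-151 + U(-7, 10)) = (4 - 479)*(-151 + 0) = -475*(-151) = 71725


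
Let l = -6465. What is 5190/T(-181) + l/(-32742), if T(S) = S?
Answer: -56253605/1975434 ≈ -28.477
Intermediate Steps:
5190/T(-181) + l/(-32742) = 5190/(-181) - 6465/(-32742) = 5190*(-1/181) - 6465*(-1/32742) = -5190/181 + 2155/10914 = -56253605/1975434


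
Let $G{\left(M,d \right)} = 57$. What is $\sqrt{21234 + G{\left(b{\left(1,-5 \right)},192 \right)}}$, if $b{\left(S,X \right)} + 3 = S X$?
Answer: $\sqrt{21291} \approx 145.91$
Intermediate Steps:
$b{\left(S,X \right)} = -3 + S X$
$\sqrt{21234 + G{\left(b{\left(1,-5 \right)},192 \right)}} = \sqrt{21234 + 57} = \sqrt{21291}$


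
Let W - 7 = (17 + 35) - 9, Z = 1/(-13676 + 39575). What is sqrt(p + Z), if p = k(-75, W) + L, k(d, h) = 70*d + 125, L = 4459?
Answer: I*sqrt(446724935967)/25899 ≈ 25.807*I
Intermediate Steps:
Z = 1/25899 ≈ 3.8612e-5
W = 50 (W = 7 + ((17 + 35) - 9) = 7 + (52 - 9) = 7 + 43 = 50)
k(d, h) = 125 + 70*d
p = -666 (p = (125 + 70*(-75)) + 4459 = (125 - 5250) + 4459 = -5125 + 4459 = -666)
sqrt(p + Z) = sqrt(-666 + 1/25899) = sqrt(-17248733/25899) = I*sqrt(446724935967)/25899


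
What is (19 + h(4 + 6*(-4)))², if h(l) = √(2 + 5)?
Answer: (19 + √7)² ≈ 468.54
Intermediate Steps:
h(l) = √7
(19 + h(4 + 6*(-4)))² = (19 + √7)²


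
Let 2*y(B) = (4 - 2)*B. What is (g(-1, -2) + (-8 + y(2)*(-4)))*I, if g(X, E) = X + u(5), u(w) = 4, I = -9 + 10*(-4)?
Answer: 637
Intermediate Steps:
y(B) = B (y(B) = ((4 - 2)*B)/2 = (2*B)/2 = B)
I = -49 (I = -9 - 40 = -49)
g(X, E) = 4 + X (g(X, E) = X + 4 = 4 + X)
(g(-1, -2) + (-8 + y(2)*(-4)))*I = ((4 - 1) + (-8 + 2*(-4)))*(-49) = (3 + (-8 - 8))*(-49) = (3 - 16)*(-49) = -13*(-49) = 637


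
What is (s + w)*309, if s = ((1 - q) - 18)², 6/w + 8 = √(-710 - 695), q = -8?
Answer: 36752769/1469 - 1854*I*√1405/1469 ≈ 25019.0 - 47.307*I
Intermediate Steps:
w = 6/(-8 + I*√1405) (w = 6/(-8 + √(-710 - 695)) = 6/(-8 + √(-1405)) = 6/(-8 + I*√1405) ≈ -0.032675 - 0.1531*I)
s = 81 (s = ((1 - 1*(-8)) - 18)² = ((1 + 8) - 18)² = (9 - 18)² = (-9)² = 81)
(s + w)*309 = (81 + (-48/1469 - 6*I*√1405/1469))*309 = (118941/1469 - 6*I*√1405/1469)*309 = 36752769/1469 - 1854*I*√1405/1469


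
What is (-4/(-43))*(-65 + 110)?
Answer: 180/43 ≈ 4.1860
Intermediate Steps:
(-4/(-43))*(-65 + 110) = -4*(-1/43)*45 = (4/43)*45 = 180/43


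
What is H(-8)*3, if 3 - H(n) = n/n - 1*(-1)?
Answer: 3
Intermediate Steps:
H(n) = 1 (H(n) = 3 - (n/n - 1*(-1)) = 3 - (1 + 1) = 3 - 1*2 = 3 - 2 = 1)
H(-8)*3 = 1*3 = 3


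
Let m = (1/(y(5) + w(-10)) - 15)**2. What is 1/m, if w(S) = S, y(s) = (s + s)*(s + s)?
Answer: 8100/1819801 ≈ 0.0044510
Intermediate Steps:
y(s) = 4*s**2 (y(s) = (2*s)*(2*s) = 4*s**2)
m = 1819801/8100 (m = (1/(4*5**2 - 10) - 15)**2 = (1/(4*25 - 10) - 15)**2 = (1/(100 - 10) - 15)**2 = (1/90 - 15)**2 = (-1349/90)**2 = 1819801/8100 ≈ 224.67)
1/m = 1/(1819801/8100) = 8100/1819801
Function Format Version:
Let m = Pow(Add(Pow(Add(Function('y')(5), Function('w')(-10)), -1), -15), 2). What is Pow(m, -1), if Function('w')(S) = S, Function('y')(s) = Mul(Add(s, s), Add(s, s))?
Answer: Rational(8100, 1819801) ≈ 0.0044510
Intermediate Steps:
Function('y')(s) = Mul(4, Pow(s, 2)) (Function('y')(s) = Mul(Mul(2, s), Mul(2, s)) = Mul(4, Pow(s, 2)))
m = Rational(1819801, 8100) (m = Pow(Add(Pow(Add(Mul(4, Pow(5, 2)), -10), -1), -15), 2) = Pow(Add(Pow(Add(Mul(4, 25), -10), -1), -15), 2) = Pow(Add(Pow(Add(100, -10), -1), -15), 2) = Pow(Add(Pow(90, -1), -15), 2) = Pow(Add(Rational(1, 90), -15), 2) = Pow(Rational(-1349, 90), 2) = Rational(1819801, 8100) ≈ 224.67)
Pow(m, -1) = Pow(Rational(1819801, 8100), -1) = Rational(8100, 1819801)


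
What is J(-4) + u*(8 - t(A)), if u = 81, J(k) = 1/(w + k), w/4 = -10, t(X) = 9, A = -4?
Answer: -3565/44 ≈ -81.023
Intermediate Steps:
w = -40 (w = 4*(-10) = -40)
J(k) = 1/(-40 + k)
J(-4) + u*(8 - t(A)) = 1/(-40 - 4) + 81*(8 - 1*9) = 1/(-44) + 81*(8 - 9) = -1/44 + 81*(-1) = -1/44 - 81 = -3565/44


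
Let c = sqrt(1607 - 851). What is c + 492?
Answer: 492 + 6*sqrt(21) ≈ 519.50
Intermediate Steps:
c = 6*sqrt(21) (c = sqrt(756) = 6*sqrt(21) ≈ 27.495)
c + 492 = 6*sqrt(21) + 492 = 492 + 6*sqrt(21)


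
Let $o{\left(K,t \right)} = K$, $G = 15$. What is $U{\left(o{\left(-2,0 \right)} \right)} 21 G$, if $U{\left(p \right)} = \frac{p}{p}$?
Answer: $315$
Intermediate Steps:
$U{\left(p \right)} = 1$
$U{\left(o{\left(-2,0 \right)} \right)} 21 G = 1 \cdot 21 \cdot 15 = 21 \cdot 15 = 315$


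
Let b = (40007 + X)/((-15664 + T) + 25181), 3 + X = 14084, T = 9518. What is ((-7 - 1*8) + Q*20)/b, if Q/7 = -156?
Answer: -416009925/54088 ≈ -7691.4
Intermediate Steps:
X = 14081 (X = -3 + 14084 = 14081)
b = 54088/19035 (b = (40007 + 14081)/((-15664 + 9518) + 25181) = 54088/(-6146 + 25181) = 54088/19035 ≈ 2.8415)
Q = -1092 (Q = 7*(-156) = -1092)
((-7 - 1*8) + Q*20)/b = ((-7 - 1*8) - 1092*20)/(54088/19035) = ((-7 - 8) - 21840)*(19035/54088) = (-15 - 21840)*(19035/54088) = -21855*19035/54088 = -416009925/54088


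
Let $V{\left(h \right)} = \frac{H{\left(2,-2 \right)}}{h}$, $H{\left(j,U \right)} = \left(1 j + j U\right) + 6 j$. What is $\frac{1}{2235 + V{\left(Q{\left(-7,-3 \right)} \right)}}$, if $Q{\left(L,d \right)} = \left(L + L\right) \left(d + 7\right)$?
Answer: $\frac{28}{62575} \approx 0.00044746$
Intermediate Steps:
$H{\left(j,U \right)} = 7 j + U j$ ($H{\left(j,U \right)} = \left(j + U j\right) + 6 j = 7 j + U j$)
$Q{\left(L,d \right)} = 2 L \left(7 + d\right)$
$V{\left(h \right)} = \frac{10}{h}$ ($V{\left(h \right)} = \frac{2 \left(7 - 2\right)}{h} = \frac{2 \cdot 5}{h} = \frac{10}{h}$)
$\frac{1}{2235 + V{\left(Q{\left(-7,-3 \right)} \right)}} = \frac{1}{2235 + \frac{10}{2 \left(-7\right) \left(7 - 3\right)}} = \frac{1}{2235 + \frac{10}{2 \left(-7\right) 4}} = \frac{1}{2235 + \frac{10}{-56}} = \frac{1}{2235 + 10 \left(- \frac{1}{56}\right)} = \frac{1}{2235 - \frac{5}{28}} = \frac{1}{\frac{62575}{28}} = \frac{28}{62575}$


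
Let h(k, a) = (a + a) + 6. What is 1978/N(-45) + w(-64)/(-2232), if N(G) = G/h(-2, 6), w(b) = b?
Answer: -1103684/1395 ≈ -791.17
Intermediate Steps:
h(k, a) = 6 + 2*a (h(k, a) = 2*a + 6 = 6 + 2*a)
N(G) = G/18 (N(G) = G/(6 + 2*6) = G/(6 + 12) = G/18)
1978/N(-45) + w(-64)/(-2232) = 1978/(((1/18)*(-45))) - 64/(-2232) = 1978/(-5/2) - 64*(-1/2232) = 1978*(-⅖) + 8/279 = -3956/5 + 8/279 = -1103684/1395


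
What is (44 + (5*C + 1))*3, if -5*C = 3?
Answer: 126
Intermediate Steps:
C = -3/5 (C = -1/5*3 = -3/5 ≈ -0.60000)
(44 + (5*C + 1))*3 = (44 + (5*(-3/5) + 1))*3 = (44 + (-3 + 1))*3 = (44 - 2)*3 = 42*3 = 126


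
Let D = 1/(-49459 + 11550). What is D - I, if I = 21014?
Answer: -796619727/37909 ≈ -21014.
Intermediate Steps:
D = -1/37909 (D = 1/(-37909) = -1/37909 ≈ -2.6379e-5)
D - I = -1/37909 - 1*21014 = -1/37909 - 21014 = -796619727/37909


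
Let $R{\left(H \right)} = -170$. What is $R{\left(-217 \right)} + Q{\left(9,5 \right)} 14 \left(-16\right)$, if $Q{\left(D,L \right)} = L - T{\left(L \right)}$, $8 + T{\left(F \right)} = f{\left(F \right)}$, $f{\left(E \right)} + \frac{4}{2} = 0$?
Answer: $-3530$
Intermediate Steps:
$f{\left(E \right)} = -2$ ($f{\left(E \right)} = -2 + 0 = -2$)
$T{\left(F \right)} = -10$ ($T{\left(F \right)} = -8 - 2 = -10$)
$Q{\left(D,L \right)} = 10 + L$ ($Q{\left(D,L \right)} = L - -10 = L + 10 = 10 + L$)
$R{\left(-217 \right)} + Q{\left(9,5 \right)} 14 \left(-16\right) = -170 + \left(10 + 5\right) 14 \left(-16\right) = -170 + 15 \cdot 14 \left(-16\right) = -170 + 210 \left(-16\right) = -170 - 3360 = -3530$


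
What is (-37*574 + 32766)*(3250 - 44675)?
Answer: -477547400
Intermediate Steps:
(-37*574 + 32766)*(3250 - 44675) = (-21238 + 32766)*(-41425) = 11528*(-41425) = -477547400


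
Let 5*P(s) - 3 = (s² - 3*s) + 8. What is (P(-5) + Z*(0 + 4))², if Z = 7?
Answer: 36481/25 ≈ 1459.2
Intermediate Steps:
P(s) = 11/5 - 3*s/5 + s²/5 (P(s) = ⅗ + ((s² - 3*s) + 8)/5 = ⅗ + (8 + s² - 3*s)/5 = ⅗ + (8/5 - 3*s/5 + s²/5) = 11/5 - 3*s/5 + s²/5)
(P(-5) + Z*(0 + 4))² = ((11/5 - ⅗*(-5) + (⅕)*(-5)²) + 7*(0 + 4))² = ((11/5 + 3 + (⅕)*25) + 7*4)² = ((11/5 + 3 + 5) + 28)² = (51/5 + 28)² = (191/5)² = 36481/25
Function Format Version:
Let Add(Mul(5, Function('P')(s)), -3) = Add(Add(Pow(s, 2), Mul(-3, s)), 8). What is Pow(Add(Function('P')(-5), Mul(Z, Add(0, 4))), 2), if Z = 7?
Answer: Rational(36481, 25) ≈ 1459.2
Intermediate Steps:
Function('P')(s) = Add(Rational(11, 5), Mul(Rational(-3, 5), s), Mul(Rational(1, 5), Pow(s, 2))) (Function('P')(s) = Add(Rational(3, 5), Mul(Rational(1, 5), Add(Add(Pow(s, 2), Mul(-3, s)), 8))) = Add(Rational(3, 5), Mul(Rational(1, 5), Add(8, Pow(s, 2), Mul(-3, s)))) = Add(Rational(3, 5), Add(Rational(8, 5), Mul(Rational(-3, 5), s), Mul(Rational(1, 5), Pow(s, 2)))) = Add(Rational(11, 5), Mul(Rational(-3, 5), s), Mul(Rational(1, 5), Pow(s, 2))))
Pow(Add(Function('P')(-5), Mul(Z, Add(0, 4))), 2) = Pow(Add(Add(Rational(11, 5), Mul(Rational(-3, 5), -5), Mul(Rational(1, 5), Pow(-5, 2))), Mul(7, Add(0, 4))), 2) = Pow(Add(Add(Rational(11, 5), 3, Mul(Rational(1, 5), 25)), Mul(7, 4)), 2) = Pow(Add(Add(Rational(11, 5), 3, 5), 28), 2) = Pow(Add(Rational(51, 5), 28), 2) = Pow(Rational(191, 5), 2) = Rational(36481, 25)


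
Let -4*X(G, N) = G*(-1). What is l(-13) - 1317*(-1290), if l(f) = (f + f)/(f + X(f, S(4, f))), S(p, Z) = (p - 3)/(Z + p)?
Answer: 8494658/5 ≈ 1.6989e+6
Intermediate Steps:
S(p, Z) = (-3 + p)/(Z + p)
X(G, N) = G/4 (X(G, N) = -G*(-1)/4 = -(-1)*G/4 = G/4)
l(f) = 8/5 (l(f) = (f + f)/(f + f/4) = (2*f)/((5*f/4)) = (2*f)*(4/(5*f)) = 8/5)
l(-13) - 1317*(-1290) = 8/5 - 1317*(-1290) = 8/5 + 1698930 = 8494658/5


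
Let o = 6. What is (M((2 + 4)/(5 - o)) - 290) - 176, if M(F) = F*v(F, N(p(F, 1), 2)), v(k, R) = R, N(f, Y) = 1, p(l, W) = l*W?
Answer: -472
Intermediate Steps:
p(l, W) = W*l
M(F) = F (M(F) = F*1 = F)
(M((2 + 4)/(5 - o)) - 290) - 176 = ((2 + 4)/(5 - 1*6) - 290) - 176 = (6/(5 - 6) - 290) - 176 = (6/(-1) - 290) - 176 = (6*(-1) - 290) - 176 = (-6 - 290) - 176 = -296 - 176 = -472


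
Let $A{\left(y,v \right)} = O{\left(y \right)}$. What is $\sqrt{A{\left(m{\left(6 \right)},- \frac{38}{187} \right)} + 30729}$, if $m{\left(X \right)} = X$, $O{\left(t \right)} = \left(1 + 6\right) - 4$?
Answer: $2 \sqrt{7683} \approx 175.31$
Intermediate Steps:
$O{\left(t \right)} = 3$ ($O{\left(t \right)} = 7 - 4 = 3$)
$A{\left(y,v \right)} = 3$
$\sqrt{A{\left(m{\left(6 \right)},- \frac{38}{187} \right)} + 30729} = \sqrt{3 + 30729} = \sqrt{30732} = 2 \sqrt{7683}$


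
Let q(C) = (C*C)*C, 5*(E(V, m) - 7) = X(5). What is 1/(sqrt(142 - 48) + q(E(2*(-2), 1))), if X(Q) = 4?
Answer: 7414875/3517275011 - 15625*sqrt(94)/3517275011 ≈ 0.0020651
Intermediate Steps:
E(V, m) = 39/5 (E(V, m) = 7 + (1/5)*4 = 7 + 4/5 = 39/5)
q(C) = C**3 (q(C) = C**2*C = C**3)
1/(sqrt(142 - 48) + q(E(2*(-2), 1))) = 1/(sqrt(142 - 48) + (39/5)**3) = 1/(sqrt(94) + 59319/125) = 1/(59319/125 + sqrt(94))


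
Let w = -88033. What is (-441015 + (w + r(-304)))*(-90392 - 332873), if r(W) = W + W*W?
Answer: 184939716040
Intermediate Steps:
r(W) = W + W²
(-441015 + (w + r(-304)))*(-90392 - 332873) = (-441015 + (-88033 - 304*(1 - 304)))*(-90392 - 332873) = (-441015 + (-88033 - 304*(-303)))*(-423265) = (-441015 + (-88033 + 92112))*(-423265) = (-441015 + 4079)*(-423265) = -436936*(-423265) = 184939716040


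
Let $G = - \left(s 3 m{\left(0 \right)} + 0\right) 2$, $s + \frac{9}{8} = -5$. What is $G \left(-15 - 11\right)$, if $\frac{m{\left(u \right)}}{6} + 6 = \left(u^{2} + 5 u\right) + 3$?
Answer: $17199$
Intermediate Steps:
$s = - \frac{49}{8}$ ($s = - \frac{9}{8} - 5 = - \frac{49}{8} \approx -6.125$)
$m{\left(u \right)} = -18 + 6 u^{2} + 30 u$ ($m{\left(u \right)} = -36 + 6 \left(\left(u^{2} + 5 u\right) + 3\right) = -36 + 6 \left(3 + u^{2} + 5 u\right) = -36 + \left(18 + 6 u^{2} + 30 u\right) = -18 + 6 u^{2} + 30 u$)
$G = - \frac{1323}{2}$ ($G = - \left(\left(- \frac{49}{8}\right) 3 \left(-18 + 6 \cdot 0^{2} + 30 \cdot 0\right) + 0\right) 2 = - \left(- \frac{147 \left(-18 + 6 \cdot 0 + 0\right)}{8} + 0\right) 2 = - \left(- \frac{147 \left(-18 + 0 + 0\right)}{8} + 0\right) 2 = - \left(\left(- \frac{147}{8}\right) \left(-18\right) + 0\right) 2 = - \left(\frac{1323}{4} + 0\right) 2 = - \frac{1323 \cdot 2}{4} = \left(-1\right) \frac{1323}{2} = - \frac{1323}{2} \approx -661.5$)
$G \left(-15 - 11\right) = - \frac{1323 \left(-15 - 11\right)}{2} = \left(- \frac{1323}{2}\right) \left(-26\right) = 17199$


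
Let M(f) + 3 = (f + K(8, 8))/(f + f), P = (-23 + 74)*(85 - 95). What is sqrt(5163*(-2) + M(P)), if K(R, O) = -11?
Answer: I*sqrt(2686440045)/510 ≈ 101.63*I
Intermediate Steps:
P = -510 (P = 51*(-10) = -510)
M(f) = -3 + (-11 + f)/(2*f) (M(f) = -3 + (f - 11)/(f + f) = -3 + (-11 + f)/((2*f)) = -3 + (-11 + f)*(1/(2*f)) = -3 + (-11 + f)/(2*f))
sqrt(5163*(-2) + M(P)) = sqrt(5163*(-2) + (1/2)*(-11 - 5*(-510))/(-510)) = sqrt(-10326 + (1/2)*(-1/510)*(-11 + 2550)) = sqrt(-10326 + (1/2)*(-1/510)*2539) = sqrt(-10326 - 2539/1020) = sqrt(-10535059/1020) = I*sqrt(2686440045)/510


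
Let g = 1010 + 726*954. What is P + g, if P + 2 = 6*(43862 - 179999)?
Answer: -123210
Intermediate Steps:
g = 693614 (g = 1010 + 692604 = 693614)
P = -816824 (P = -2 + 6*(43862 - 179999) = -2 + 6*(-136137) = -2 - 816822 = -816824)
P + g = -816824 + 693614 = -123210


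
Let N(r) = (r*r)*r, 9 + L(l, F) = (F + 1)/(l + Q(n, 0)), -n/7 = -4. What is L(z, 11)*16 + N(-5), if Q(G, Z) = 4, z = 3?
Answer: -1691/7 ≈ -241.57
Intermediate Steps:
n = 28 (n = -7*(-4) = 28)
L(l, F) = -9 + (1 + F)/(4 + l) (L(l, F) = -9 + (F + 1)/(l + 4) = -9 + (1 + F)/(4 + l))
N(r) = r**3 (N(r) = r**2*r = r**3)
L(z, 11)*16 + N(-5) = ((-35 + 11 - 9*3)/(4 + 3))*16 + (-5)**3 = ((-35 + 11 - 27)/7)*16 - 125 = ((1/7)*(-51))*16 - 125 = -51/7*16 - 125 = -816/7 - 125 = -1691/7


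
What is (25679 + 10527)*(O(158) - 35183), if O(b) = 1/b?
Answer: -100633002039/79 ≈ -1.2738e+9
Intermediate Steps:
(25679 + 10527)*(O(158) - 35183) = (25679 + 10527)*(1/158 - 35183) = 36206*(1/158 - 35183) = 36206*(-5558913/158) = -100633002039/79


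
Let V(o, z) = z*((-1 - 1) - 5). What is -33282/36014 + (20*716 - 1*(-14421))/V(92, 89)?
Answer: -527906530/11218361 ≈ -47.057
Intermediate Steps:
V(o, z) = -7*z (V(o, z) = z*(-2 - 5) = z*(-7) = -7*z)
-33282/36014 + (20*716 - 1*(-14421))/V(92, 89) = -33282/36014 + (20*716 - 1*(-14421))/((-7*89)) = -33282*1/36014 + (14320 + 14421)/(-623) = -16641/18007 + 28741*(-1/623) = -16641/18007 - 28741/623 = -527906530/11218361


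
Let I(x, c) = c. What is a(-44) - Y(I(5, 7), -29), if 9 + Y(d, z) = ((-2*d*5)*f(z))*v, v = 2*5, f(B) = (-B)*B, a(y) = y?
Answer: -588735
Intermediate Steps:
f(B) = -B²
v = 10
Y(d, z) = -9 + 100*d*z² (Y(d, z) = -9 + ((-2*d*5)*(-z²))*10 = -9 + ((-10*d)*(-z²))*10 = -9 + (10*d*z²)*10 = -9 + 100*d*z²)
a(-44) - Y(I(5, 7), -29) = -44 - (-9 + 100*7*(-29)²) = -44 - (-9 + 100*7*841) = -44 - (-9 + 588700) = -44 - 1*588691 = -44 - 588691 = -588735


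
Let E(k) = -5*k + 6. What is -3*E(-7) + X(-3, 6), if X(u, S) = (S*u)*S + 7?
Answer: -224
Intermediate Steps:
E(k) = 6 - 5*k
X(u, S) = 7 + u*S² (X(u, S) = u*S² + 7 = 7 + u*S²)
-3*E(-7) + X(-3, 6) = -3*(6 - 5*(-7)) + (7 - 3*6²) = -3*(6 + 35) + (7 - 3*36) = -3*41 + (7 - 108) = -123 - 101 = -224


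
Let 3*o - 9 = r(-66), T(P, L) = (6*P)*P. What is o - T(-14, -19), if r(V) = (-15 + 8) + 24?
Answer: -3502/3 ≈ -1167.3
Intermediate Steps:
r(V) = 17 (r(V) = -7 + 24 = 17)
T(P, L) = 6*P²
o = 26/3 (o = 3 + (⅓)*17 = 3 + 17/3 = 26/3 ≈ 8.6667)
o - T(-14, -19) = 26/3 - 6*(-14)² = 26/3 - 6*196 = 26/3 - 1*1176 = 26/3 - 1176 = -3502/3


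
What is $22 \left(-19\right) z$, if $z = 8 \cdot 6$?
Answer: $-20064$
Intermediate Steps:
$z = 48$
$22 \left(-19\right) z = 22 \left(-19\right) 48 = \left(-418\right) 48 = -20064$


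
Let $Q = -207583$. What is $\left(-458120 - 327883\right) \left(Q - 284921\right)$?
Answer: $387109621512$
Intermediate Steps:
$\left(-458120 - 327883\right) \left(Q - 284921\right) = \left(-458120 - 327883\right) \left(-207583 - 284921\right) = \left(-786003\right) \left(-492504\right) = 387109621512$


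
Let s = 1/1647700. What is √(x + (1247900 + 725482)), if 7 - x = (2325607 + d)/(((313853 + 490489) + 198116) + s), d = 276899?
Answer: √1657108999176491379375236261/28978070993 ≈ 1404.8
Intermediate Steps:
s = 1/1647700 ≈ 6.0691e-7
x = 127615810351/28978070993 (x = 7 - (2325607 + 276899)/(((313853 + 490489) + 198116) + 1/1647700) = 7 - 2602506/((804342 + 198116) + 1/1647700) = 7 - 2602506/(1002458 + 1/1647700) = 7 - 2602506/1651750046601/1647700 = 7 - 2602506*1647700/1651750046601 = 7 - 1*75230686600/28978070993 = 7 - 75230686600/28978070993 = 127615810351/28978070993 ≈ 4.4039)
√(x + (1247900 + 725482)) = √(127615810351/28978070993 + (1247900 + 725482)) = √(127615810351/28978070993 + 1973382) = √(57184931308118677/28978070993) = √1657108999176491379375236261/28978070993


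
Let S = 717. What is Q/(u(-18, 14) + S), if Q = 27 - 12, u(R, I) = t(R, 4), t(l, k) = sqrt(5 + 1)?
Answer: 3585/171361 - 5*sqrt(6)/171361 ≈ 0.020849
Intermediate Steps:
t(l, k) = sqrt(6)
u(R, I) = sqrt(6)
Q = 15
Q/(u(-18, 14) + S) = 15/(sqrt(6) + 717) = 15/(717 + sqrt(6))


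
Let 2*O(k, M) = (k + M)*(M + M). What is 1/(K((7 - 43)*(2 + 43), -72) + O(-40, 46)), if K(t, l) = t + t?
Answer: -1/2964 ≈ -0.00033738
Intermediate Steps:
K(t, l) = 2*t
O(k, M) = M*(M + k) (O(k, M) = ((k + M)*(M + M))/2 = ((M + k)*(2*M))/2 = (2*M*(M + k))/2 = M*(M + k))
1/(K((7 - 43)*(2 + 43), -72) + O(-40, 46)) = 1/(2*((7 - 43)*(2 + 43)) + 46*(46 - 40)) = 1/(2*(-36*45) + 46*6) = 1/(2*(-1620) + 276) = 1/(-3240 + 276) = 1/(-2964) = -1/2964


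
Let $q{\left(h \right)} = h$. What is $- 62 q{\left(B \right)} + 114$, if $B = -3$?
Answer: $300$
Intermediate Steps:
$- 62 q{\left(B \right)} + 114 = \left(-62\right) \left(-3\right) + 114 = 186 + 114 = 300$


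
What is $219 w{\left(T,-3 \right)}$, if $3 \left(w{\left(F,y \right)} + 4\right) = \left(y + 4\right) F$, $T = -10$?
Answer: $-1606$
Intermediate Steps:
$w{\left(F,y \right)} = -4 + \frac{F \left(4 + y\right)}{3}$ ($w{\left(F,y \right)} = -4 + \frac{\left(y + 4\right) F}{3} = -4 + \frac{\left(4 + y\right) F}{3} = -4 + \frac{F \left(4 + y\right)}{3}$)
$219 w{\left(T,-3 \right)} = 219 \left(-4 + \frac{4}{3} \left(-10\right) + \frac{1}{3} \left(-10\right) \left(-3\right)\right) = 219 \left(-4 - \frac{40}{3} + 10\right) = 219 \left(- \frac{22}{3}\right) = -1606$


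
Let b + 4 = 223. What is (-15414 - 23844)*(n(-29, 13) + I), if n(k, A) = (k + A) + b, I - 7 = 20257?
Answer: -803493486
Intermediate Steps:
I = 20264 (I = 7 + 20257 = 20264)
b = 219 (b = -4 + 223 = 219)
n(k, A) = 219 + A + k (n(k, A) = (k + A) + 219 = (A + k) + 219 = 219 + A + k)
(-15414 - 23844)*(n(-29, 13) + I) = (-15414 - 23844)*((219 + 13 - 29) + 20264) = -39258*(203 + 20264) = -39258*20467 = -803493486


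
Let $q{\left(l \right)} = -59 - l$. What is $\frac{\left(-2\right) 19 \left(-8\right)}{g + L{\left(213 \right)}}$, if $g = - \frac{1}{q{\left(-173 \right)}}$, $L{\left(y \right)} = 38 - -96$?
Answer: $\frac{34656}{15275} \approx 2.2688$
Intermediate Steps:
$L{\left(y \right)} = 134$ ($L{\left(y \right)} = 38 + 96 = 134$)
$g = - \frac{1}{114}$ ($g = - \frac{1}{-59 - -173} = - \frac{1}{-59 + 173} = - \frac{1}{114} \approx -0.0087719$)
$\frac{\left(-2\right) 19 \left(-8\right)}{g + L{\left(213 \right)}} = \frac{\left(-2\right) 19 \left(-8\right)}{- \frac{1}{114} + 134} = \frac{\left(-38\right) \left(-8\right)}{\frac{15275}{114}} = 304 \cdot \frac{114}{15275} = \frac{34656}{15275}$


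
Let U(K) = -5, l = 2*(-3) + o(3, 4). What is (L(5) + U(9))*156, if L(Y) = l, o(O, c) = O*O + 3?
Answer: 156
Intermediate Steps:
o(O, c) = 3 + O**2 (o(O, c) = O**2 + 3 = 3 + O**2)
l = 6 (l = 2*(-3) + (3 + 3**2) = -6 + (3 + 9) = -6 + 12 = 6)
L(Y) = 6
(L(5) + U(9))*156 = (6 - 5)*156 = 1*156 = 156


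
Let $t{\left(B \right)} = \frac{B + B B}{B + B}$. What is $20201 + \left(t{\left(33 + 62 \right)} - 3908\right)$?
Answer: $16341$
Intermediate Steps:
$t{\left(B \right)} = \frac{B + B^{2}}{2 B}$
$20201 + \left(t{\left(33 + 62 \right)} - 3908\right) = 20201 - \left(\frac{7815}{2} - \frac{33 + 62}{2}\right) = 20201 + \left(\left(\frac{1}{2} + \frac{1}{2} \cdot 95\right) - 3908\right) = 20201 + \left(\left(\frac{1}{2} + \frac{95}{2}\right) - 3908\right) = 20201 + \left(48 - 3908\right) = 20201 - 3860 = 16341$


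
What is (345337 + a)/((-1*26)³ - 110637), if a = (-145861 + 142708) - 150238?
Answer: -191946/128213 ≈ -1.4971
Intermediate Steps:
a = -153391 (a = -3153 - 150238 = -153391)
(345337 + a)/((-1*26)³ - 110637) = (345337 - 153391)/((-1*26)³ - 110637) = 191946/((-26)³ - 110637) = 191946/(-17576 - 110637) = 191946/(-128213) = 191946*(-1/128213) = -191946/128213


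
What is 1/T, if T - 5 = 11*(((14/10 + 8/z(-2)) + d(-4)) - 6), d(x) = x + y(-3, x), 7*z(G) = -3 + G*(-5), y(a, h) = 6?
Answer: 5/322 ≈ 0.015528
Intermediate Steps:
z(G) = -3/7 - 5*G/7 (z(G) = (-3 + G*(-5))/7 = (-3 - 5*G)/7 = -3/7 - 5*G/7)
d(x) = 6 + x (d(x) = x + 6 = 6 + x)
T = 322/5 (T = 5 + 11*(((14/10 + 8/(-3/7 - 5/7*(-2))) + (6 - 4)) - 6) = 5 + 11*(((14*(⅒) + 8/(-3/7 + 10/7)) + 2) - 6) = 5 + 11*(((7/5 + 8/1) + 2) - 6) = 5 + 11*(((7/5 + 8*1) + 2) - 6) = 5 + 11*(((7/5 + 8) + 2) - 6) = 5 + 11*((47/5 + 2) - 6) = 5 + 11*(57/5 - 6) = 5 + 11*(27/5) = 5 + 297/5 = 322/5 ≈ 64.400)
1/T = 1/(322/5) = 5/322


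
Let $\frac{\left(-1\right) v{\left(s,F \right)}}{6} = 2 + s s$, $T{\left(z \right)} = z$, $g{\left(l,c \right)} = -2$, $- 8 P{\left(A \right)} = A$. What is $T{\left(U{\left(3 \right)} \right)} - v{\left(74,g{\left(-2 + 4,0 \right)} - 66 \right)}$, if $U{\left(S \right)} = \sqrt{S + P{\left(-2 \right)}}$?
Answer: $32868 + \frac{\sqrt{13}}{2} \approx 32870.0$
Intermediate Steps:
$P{\left(A \right)} = - \frac{A}{8}$
$U{\left(S \right)} = \sqrt{\frac{1}{4} + S}$ ($U{\left(S \right)} = \sqrt{S - - \frac{1}{4}} = \sqrt{S + \frac{1}{4}} = \sqrt{\frac{1}{4} + S}$)
$v{\left(s,F \right)} = -12 - 6 s^{2}$ ($v{\left(s,F \right)} = - 6 \left(2 + s s\right) = - 6 \left(2 + s^{2}\right) = -12 - 6 s^{2}$)
$T{\left(U{\left(3 \right)} \right)} - v{\left(74,g{\left(-2 + 4,0 \right)} - 66 \right)} = \frac{\sqrt{1 + 4 \cdot 3}}{2} - \left(-12 - 6 \cdot 74^{2}\right) = \frac{\sqrt{1 + 12}}{2} - \left(-12 - 32856\right) = \frac{\sqrt{13}}{2} - \left(-12 - 32856\right) = \frac{\sqrt{13}}{2} - -32868 = \frac{\sqrt{13}}{2} + 32868 = 32868 + \frac{\sqrt{13}}{2}$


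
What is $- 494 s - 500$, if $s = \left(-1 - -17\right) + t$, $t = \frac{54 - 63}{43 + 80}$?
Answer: $- \frac{343082}{41} \approx -8367.9$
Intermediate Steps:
$t = - \frac{3}{41}$ ($t = - \frac{9}{123} = \left(-9\right) \frac{1}{123} = - \frac{3}{41} \approx -0.073171$)
$s = \frac{653}{41}$ ($s = \left(-1 - -17\right) - \frac{3}{41} = \left(-1 + 17\right) - \frac{3}{41} = 16 - \frac{3}{41} = \frac{653}{41} \approx 15.927$)
$- 494 s - 500 = \left(-494\right) \frac{653}{41} - 500 = - \frac{322582}{41} - 500 = - \frac{343082}{41}$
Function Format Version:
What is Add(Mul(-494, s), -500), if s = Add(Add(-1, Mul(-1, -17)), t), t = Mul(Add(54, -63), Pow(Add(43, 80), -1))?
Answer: Rational(-343082, 41) ≈ -8367.9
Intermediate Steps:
t = Rational(-3, 41) (t = Mul(-9, Pow(123, -1)) = Mul(-9, Rational(1, 123)) = Rational(-3, 41) ≈ -0.073171)
s = Rational(653, 41) (s = Add(Add(-1, Mul(-1, -17)), Rational(-3, 41)) = Add(Add(-1, 17), Rational(-3, 41)) = Add(16, Rational(-3, 41)) = Rational(653, 41) ≈ 15.927)
Add(Mul(-494, s), -500) = Add(Mul(-494, Rational(653, 41)), -500) = Add(Rational(-322582, 41), -500) = Rational(-343082, 41)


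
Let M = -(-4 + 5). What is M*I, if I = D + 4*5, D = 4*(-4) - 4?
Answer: 0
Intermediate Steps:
D = -20 (D = -16 - 4 = -20)
M = -1 (M = -1*1 = -1)
I = 0 (I = -20 + 4*5 = -20 + 20 = 0)
M*I = -1*0 = 0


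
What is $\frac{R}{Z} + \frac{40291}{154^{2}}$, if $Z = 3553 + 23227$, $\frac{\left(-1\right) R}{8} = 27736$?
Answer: $- \frac{1045825707}{158778620} \approx -6.5867$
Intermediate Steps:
$R = -221888$ ($R = \left(-8\right) 27736 = -221888$)
$Z = 26780$
$\frac{R}{Z} + \frac{40291}{154^{2}} = - \frac{221888}{26780} + \frac{40291}{154^{2}} = \left(-221888\right) \frac{1}{26780} + \frac{40291}{23716} = - \frac{55472}{6695} + 40291 \cdot \frac{1}{23716} = - \frac{55472}{6695} + \frac{40291}{23716} = - \frac{1045825707}{158778620}$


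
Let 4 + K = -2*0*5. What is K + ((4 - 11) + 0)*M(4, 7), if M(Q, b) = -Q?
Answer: 24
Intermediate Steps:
K = -4 (K = -4 - 2*0*5 = -4 + 0*5 = -4 + 0 = -4)
K + ((4 - 11) + 0)*M(4, 7) = -4 + ((4 - 11) + 0)*(-1*4) = -4 + (-7 + 0)*(-4) = -4 - 7*(-4) = -4 + 28 = 24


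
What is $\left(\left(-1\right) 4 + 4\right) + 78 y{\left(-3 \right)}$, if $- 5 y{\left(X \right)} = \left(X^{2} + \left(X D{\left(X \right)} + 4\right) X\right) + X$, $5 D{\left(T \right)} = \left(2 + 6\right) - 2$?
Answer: $- \frac{1872}{25} \approx -74.88$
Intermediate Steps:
$D{\left(T \right)} = \frac{6}{5}$ ($D{\left(T \right)} = \frac{\left(2 + 6\right) - 2}{5} = \frac{8 - 2}{5} = \frac{1}{5} \cdot 6 = \frac{6}{5}$)
$y{\left(X \right)} = - \frac{X}{5} - \frac{X^{2}}{5} - \frac{X \left(4 + \frac{6 X}{5}\right)}{5}$ ($y{\left(X \right)} = - \frac{\left(X^{2} + \left(X \frac{6}{5} + 4\right) X\right) + X}{5} = - \frac{\left(X^{2} + \left(\frac{6 X}{5} + 4\right) X\right) + X}{5} = - \frac{\left(X^{2} + \left(4 + \frac{6 X}{5}\right) X\right) + X}{5} = - \frac{\left(X^{2} + X \left(4 + \frac{6 X}{5}\right)\right) + X}{5} = - \frac{X + X^{2} + X \left(4 + \frac{6 X}{5}\right)}{5} = - \frac{X}{5} - \frac{X^{2}}{5} - \frac{X \left(4 + \frac{6 X}{5}\right)}{5}$)
$\left(\left(-1\right) 4 + 4\right) + 78 y{\left(-3 \right)} = \left(\left(-1\right) 4 + 4\right) + 78 \left(\left(- \frac{1}{25}\right) \left(-3\right) \left(25 + 11 \left(-3\right)\right)\right) = \left(-4 + 4\right) + 78 \left(\left(- \frac{1}{25}\right) \left(-3\right) \left(25 - 33\right)\right) = 0 + 78 \left(\left(- \frac{1}{25}\right) \left(-3\right) \left(-8\right)\right) = 0 + 78 \left(- \frac{24}{25}\right) = 0 - \frac{1872}{25} = - \frac{1872}{25}$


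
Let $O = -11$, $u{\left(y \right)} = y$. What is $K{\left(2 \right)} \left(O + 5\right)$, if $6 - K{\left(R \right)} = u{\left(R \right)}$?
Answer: $-24$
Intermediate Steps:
$K{\left(R \right)} = 6 - R$
$K{\left(2 \right)} \left(O + 5\right) = \left(6 - 2\right) \left(-11 + 5\right) = \left(6 - 2\right) \left(-6\right) = 4 \left(-6\right) = -24$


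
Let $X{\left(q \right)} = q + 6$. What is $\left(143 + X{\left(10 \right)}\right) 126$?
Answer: $20034$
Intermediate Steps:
$X{\left(q \right)} = 6 + q$
$\left(143 + X{\left(10 \right)}\right) 126 = \left(143 + \left(6 + 10\right)\right) 126 = \left(143 + 16\right) 126 = 159 \cdot 126 = 20034$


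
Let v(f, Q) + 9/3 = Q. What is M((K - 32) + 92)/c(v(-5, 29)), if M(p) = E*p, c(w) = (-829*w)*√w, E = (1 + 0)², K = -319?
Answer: 259*√26/560404 ≈ 0.0023566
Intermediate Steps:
v(f, Q) = -3 + Q
E = 1 (E = 1² = 1)
c(w) = -829*w^(3/2)
M(p) = p (M(p) = 1*p = p)
M((K - 32) + 92)/c(v(-5, 29)) = ((-319 - 32) + 92)/((-829*(-3 + 29)^(3/2))) = (-351 + 92)/((-21554*√26)) = -259*(-√26/560404) = -(-259)*√26/560404 = 259*√26/560404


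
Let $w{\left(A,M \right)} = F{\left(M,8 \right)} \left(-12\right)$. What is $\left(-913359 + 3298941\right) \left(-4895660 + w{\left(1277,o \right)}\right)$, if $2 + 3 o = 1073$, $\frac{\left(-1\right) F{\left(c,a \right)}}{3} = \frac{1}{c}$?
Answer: $- \frac{1389800777893296}{119} \approx -1.1679 \cdot 10^{13}$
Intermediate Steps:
$F{\left(c,a \right)} = - \frac{3}{c}$
$o = 357$ ($o = - \frac{2}{3} + \frac{1}{3} \cdot 1073 = - \frac{2}{3} + \frac{1073}{3} = 357$)
$w{\left(A,M \right)} = \frac{36}{M}$ ($w{\left(A,M \right)} = - \frac{3}{M} \left(-12\right) = \frac{36}{M}$)
$\left(-913359 + 3298941\right) \left(-4895660 + w{\left(1277,o \right)}\right) = \left(-913359 + 3298941\right) \left(-4895660 + \frac{36}{357}\right) = 2385582 \left(-4895660 + 36 \cdot \frac{1}{357}\right) = 2385582 \left(-4895660 + \frac{12}{119}\right) = 2385582 \left(- \frac{582583528}{119}\right) = - \frac{1389800777893296}{119}$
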